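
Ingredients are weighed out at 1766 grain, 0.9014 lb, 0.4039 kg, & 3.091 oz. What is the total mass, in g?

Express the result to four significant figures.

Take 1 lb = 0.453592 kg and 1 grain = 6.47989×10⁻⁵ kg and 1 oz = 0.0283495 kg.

1015 g

1766 grain × 6.47989×10⁻⁵ → 0.114435 kg
0.9014 lb × 0.453592 → 0.408868 kg
0.4039 kg (already kg)
3.091 oz × 0.0283495 → 0.0876283 kg
Total: 0.114435 + 0.408868 + 0.4039 + 0.0876283 = 1.01483 kg
In g: 1.01483 / 0.001 = 1014.83 g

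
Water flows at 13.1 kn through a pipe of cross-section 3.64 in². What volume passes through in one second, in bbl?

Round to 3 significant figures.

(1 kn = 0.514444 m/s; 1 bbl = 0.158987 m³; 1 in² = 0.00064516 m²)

13.1 kn × 0.514444 → 6.73922 m/s
3.64 in² × 0.00064516 → 0.00234838 m²
V = v × A × t = 6.73922 m/s × 0.00234838 m² × 1 s = 0.0158262 m³
0.0158262 m³ ÷ (0.158987 m³/bbl) = 0.099544 bbl

0.0995 bbl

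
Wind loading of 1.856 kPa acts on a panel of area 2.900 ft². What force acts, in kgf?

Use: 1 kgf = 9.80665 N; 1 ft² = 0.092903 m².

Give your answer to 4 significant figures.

50.99 kgf

1.856 kPa × 1000 → 1856 Pa
2.900 ft² × 0.092903 → 0.269419 m²
F = P × A = 1856 Pa × 0.269419 m² = 500.042 N
500.042 N ÷ (9.80665 N/kgf) = 50.9901 kgf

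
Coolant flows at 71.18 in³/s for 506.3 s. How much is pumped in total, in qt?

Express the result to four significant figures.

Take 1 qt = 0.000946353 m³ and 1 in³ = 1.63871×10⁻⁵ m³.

71.18 in³/s → 0.00116643 m³/s
V = Q × t = 0.00116643 × 506.3 = 0.590564 m³
In qt: 0.590564 / 0.000946353 = 624.042 qt

624.0 qt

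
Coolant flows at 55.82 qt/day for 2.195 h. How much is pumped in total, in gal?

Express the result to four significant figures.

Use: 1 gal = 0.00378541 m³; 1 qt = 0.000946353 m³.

55.82 qt/day → 6.11405×10⁻⁷ m³/s
2.195 h → 7902 s
V = Q × t = 6.11405×10⁻⁷ × 7902 = 0.00483132 m³
In gal: 0.00483132 / 0.00378541 = 1.2763 gal

1.276 gal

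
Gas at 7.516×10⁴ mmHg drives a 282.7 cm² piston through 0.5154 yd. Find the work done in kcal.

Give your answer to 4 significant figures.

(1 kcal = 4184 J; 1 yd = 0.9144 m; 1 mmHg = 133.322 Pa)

31.91 kcal

7.516×10⁴ mmHg → 1.00205×10⁷ Pa
282.7 cm² → 0.02827 m²
F = P × A = 1.00205×10⁷ × 0.02827 = 283280 N
0.5154 yd → 0.471282 m
W = F × d = 283280 × 0.471282 = 133505 J
In kcal: 133505 / 4184 = 31.9085 kcal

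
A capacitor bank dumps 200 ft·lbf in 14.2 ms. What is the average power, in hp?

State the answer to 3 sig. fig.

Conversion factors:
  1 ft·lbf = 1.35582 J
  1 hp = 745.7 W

25.6 hp

200 ft·lbf × 1.35582 → 271.164 J
14.2 ms × 0.001 → 0.0142 s
P = E / t = 271.164 J / 0.0142 s = 19096.1 W
19096.1 W ÷ (745.7 W/hp) = 25.6083 hp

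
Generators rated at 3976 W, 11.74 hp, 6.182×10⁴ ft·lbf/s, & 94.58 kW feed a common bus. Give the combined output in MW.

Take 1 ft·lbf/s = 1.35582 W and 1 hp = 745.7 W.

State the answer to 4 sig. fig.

0.1911 MW

3976 W (already W)
11.74 hp × 745.7 → 8754.52 W
6.182×10⁴ ft·lbf/s × 1.35582 → 83816.8 W
94.58 kW × 1000 → 94580 W
Total: 3976 + 8754.52 + 83816.8 + 94580 = 191127 W
In MW: 191127 / 1000000 = 0.191127 MW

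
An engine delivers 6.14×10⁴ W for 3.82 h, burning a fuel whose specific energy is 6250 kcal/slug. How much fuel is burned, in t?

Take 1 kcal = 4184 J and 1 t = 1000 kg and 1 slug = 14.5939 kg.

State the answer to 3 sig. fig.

0.471 t

3.82 h → 13752 s
E = P × t = 61400 × 13752 = 8.44373×10⁸ J
6250 kcal/slug → 1.79184×10⁶ J/kg
m = E / e_s = 8.44373×10⁸ / 1.79184×10⁶ = 471.232 kg
In t: 471.232 / 1000 = 0.471232 t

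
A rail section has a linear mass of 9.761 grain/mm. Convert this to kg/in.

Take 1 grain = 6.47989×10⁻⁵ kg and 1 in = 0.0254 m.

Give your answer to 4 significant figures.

9.761 grain/mm × 6.47989×10⁻⁵ kg/grain ÷ 0.001 m/mm = 0.632502 kg/m
0.632502 kg/m × 0.0254 m/in = 0.0160656 kg/in

0.01607 kg/in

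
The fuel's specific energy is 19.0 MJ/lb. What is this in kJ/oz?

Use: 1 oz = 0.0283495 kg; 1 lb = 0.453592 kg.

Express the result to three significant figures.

1190 kJ/oz

19.0 MJ/lb × 1000000 J/MJ ÷ 0.453592 kg/lb = 4.18879×10⁷ J/kg
4.18879×10⁷ J/kg ÷ 1000 J/kJ × 0.0283495 kg/oz = 1187.5 kJ/oz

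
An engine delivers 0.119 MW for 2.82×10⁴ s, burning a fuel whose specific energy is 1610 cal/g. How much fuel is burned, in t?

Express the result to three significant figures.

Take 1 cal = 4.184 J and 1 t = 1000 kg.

0.119 MW → 119000 W
E = P × t = 119000 × 28200 = 3.3558×10⁹ J
1610 cal/g → 6.73624×10⁶ J/kg
m = E / e_s = 3.3558×10⁹ / 6.73624×10⁶ = 498.171 kg
In t: 498.171 / 1000 = 0.498171 t

0.498 t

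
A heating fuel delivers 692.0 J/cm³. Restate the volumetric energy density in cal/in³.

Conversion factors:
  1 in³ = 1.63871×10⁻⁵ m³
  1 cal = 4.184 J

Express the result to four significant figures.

2710 cal/in³

692.0 J/cm³ ÷ 10⁻⁶ m³/cm³ = 6.92×10⁸ J/m³
6.92×10⁸ J/m³ ÷ 4.184 J/cal × 1.63871×10⁻⁵ m³/in³ = 2710.29 cal/in³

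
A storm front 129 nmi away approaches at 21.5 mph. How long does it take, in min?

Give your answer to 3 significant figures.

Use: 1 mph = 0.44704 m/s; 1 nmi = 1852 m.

414 min

129 nmi × 1852 → 238908 m
21.5 mph × 0.44704 → 9.61136 m/s
t = d / v = 238908 m / 9.61136 m/s = 24856.8 s
24856.8 s ÷ (60 s/min) = 414.28 min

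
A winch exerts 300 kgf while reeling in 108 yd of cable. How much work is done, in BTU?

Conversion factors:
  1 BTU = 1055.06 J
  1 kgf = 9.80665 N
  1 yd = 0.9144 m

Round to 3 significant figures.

300 kgf × 9.80665 = 2942 N
108 yd × 0.9144 = 98.7552 m
W = F × d = 2942 N × 98.7552 m = 290538 J
290538 J ÷ (1055.06 J/BTU) = 275.376 BTU

275 BTU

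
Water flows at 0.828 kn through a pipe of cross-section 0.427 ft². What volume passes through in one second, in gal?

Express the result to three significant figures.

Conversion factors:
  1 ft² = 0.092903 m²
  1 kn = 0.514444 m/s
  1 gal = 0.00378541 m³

0.828 kn × 0.514444 = 0.42596 m/s
0.427 ft² × 0.092903 = 0.0396696 m²
V = v × A × t = 0.42596 m/s × 0.0396696 m² × 1 s = 0.0168977 m³
0.0168977 m³ ÷ (0.00378541 m³/gal) = 4.4639 gal

4.46 gal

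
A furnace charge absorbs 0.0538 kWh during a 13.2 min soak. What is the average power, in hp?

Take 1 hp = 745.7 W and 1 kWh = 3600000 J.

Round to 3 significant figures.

0.328 hp

0.0538 kWh × 3600000 → 193680 J
13.2 min × 60 → 792 s
P = E / t = 193680 J / 792 s = 244.545 W
244.545 W ÷ (745.7 W/hp) = 0.32794 hp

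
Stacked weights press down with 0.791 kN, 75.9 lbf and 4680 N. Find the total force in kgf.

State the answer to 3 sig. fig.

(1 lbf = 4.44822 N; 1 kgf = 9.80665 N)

592 kgf

0.791 kN × 1000 → 791 N
75.9 lbf × 4.44822 → 337.62 N
4680 N (already N)
Sum: 791 + 337.62 + 4680 = 5808.62 N
In kgf: 5808.62 / 9.80665 = 592.314 kgf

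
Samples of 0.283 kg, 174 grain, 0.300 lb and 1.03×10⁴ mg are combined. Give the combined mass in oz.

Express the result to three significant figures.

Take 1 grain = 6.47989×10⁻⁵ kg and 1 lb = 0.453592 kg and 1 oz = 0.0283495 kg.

0.283 kg (already kg)
174 grain × 6.47989×10⁻⁵ = 0.011275 kg
0.300 lb × 0.453592 = 0.136078 kg
1.03×10⁴ mg × 10⁻⁶ = 0.0103 kg
Combined: 0.283 + 0.011275 + 0.136078 + 0.0103 = 0.440653 kg
In oz: 0.440653 / 0.0283495 = 15.5436 oz

15.5 oz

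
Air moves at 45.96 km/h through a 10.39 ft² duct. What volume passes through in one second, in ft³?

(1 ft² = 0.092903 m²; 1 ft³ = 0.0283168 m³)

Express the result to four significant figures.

45.96 km/h × (1/3.6) → 12.7667 m/s
10.39 ft² × 0.092903 → 0.965262 m²
V = v × A × t = 12.7667 m/s × 0.965262 m² × 1 s = 12.3232 m³
12.3232 m³ ÷ (0.0283168 m³/ft³) = 435.19 ft³

435.2 ft³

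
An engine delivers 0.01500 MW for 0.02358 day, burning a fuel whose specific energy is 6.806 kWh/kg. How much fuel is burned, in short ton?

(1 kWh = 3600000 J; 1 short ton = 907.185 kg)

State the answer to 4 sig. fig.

0.01500 MW → 15000 W
0.02358 day → 2037.31 s
E = P × t = 15000 × 2037.31 = 3.05596×10⁷ J
6.806 kWh/kg → 2.45016×10⁷ J/kg
m = E / e_s = 3.05596×10⁷ / 2.45016×10⁷ = 1.24725 kg
In short ton: 1.24725 / 907.185 = 0.00137486 short ton

0.001375 short ton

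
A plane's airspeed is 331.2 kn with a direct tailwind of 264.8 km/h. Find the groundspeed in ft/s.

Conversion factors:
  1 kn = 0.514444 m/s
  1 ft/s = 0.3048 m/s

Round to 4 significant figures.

331.2 kn × 0.514444 = 170.384 m/s
264.8 km/h × (1/3.6) = 73.5556 m/s
Sum: 170.384 + 73.5556 = 243.94 m/s
In ft/s: 243.94 / 0.3048 = 800.328 ft/s

800.3 ft/s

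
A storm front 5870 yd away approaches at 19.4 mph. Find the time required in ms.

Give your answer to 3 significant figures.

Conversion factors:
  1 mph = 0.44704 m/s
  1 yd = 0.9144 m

6.19×10⁵ ms

5870 yd × 0.9144 → 5367.53 m
19.4 mph × 0.44704 → 8.67258 m/s
t = d / v = 5367.53 m / 8.67258 m/s = 618.908 s
618.908 s ÷ (0.001 s/ms) = 618908 ms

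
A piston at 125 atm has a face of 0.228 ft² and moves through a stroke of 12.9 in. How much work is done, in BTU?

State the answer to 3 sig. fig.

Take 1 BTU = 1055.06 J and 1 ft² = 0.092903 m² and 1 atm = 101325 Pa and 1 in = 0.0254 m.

83.3 BTU

125 atm → 1.26656×10⁷ Pa
0.228 ft² → 0.0211819 m²
F = P × A = 1.26656×10⁷ × 0.0211819 = 268281 N
12.9 in → 0.32766 m
W = F × d = 268281 × 0.32766 = 87905 J
In BTU: 87905 / 1055.06 = 83.3175 BTU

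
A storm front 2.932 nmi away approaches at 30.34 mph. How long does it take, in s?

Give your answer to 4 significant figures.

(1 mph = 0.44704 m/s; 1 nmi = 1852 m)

2.932 nmi × 1852 = 5430.06 m
30.34 mph × 0.44704 = 13.5632 m/s
t = d / v = 5430.06 m / 13.5632 m/s = 400.352 s

400.4 s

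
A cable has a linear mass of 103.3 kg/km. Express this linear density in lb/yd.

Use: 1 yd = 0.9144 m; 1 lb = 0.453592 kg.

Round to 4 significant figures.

103.3 kg/km ÷ 1000 m/km = 0.1033 kg/m
0.1033 kg/m ÷ 0.453592 kg/lb × 0.9144 m/yd = 0.208243 lb/yd

0.2082 lb/yd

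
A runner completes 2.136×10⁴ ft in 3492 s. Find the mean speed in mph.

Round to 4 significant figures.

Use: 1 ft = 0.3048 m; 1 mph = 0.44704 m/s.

2.136×10⁴ ft × 0.3048 → 6510.53 m
v = d / t = 6510.53 m / 3492 s = 1.86441 m/s
1.86441 m/s ÷ (0.44704 m/s/mph) = 4.17057 mph

4.171 mph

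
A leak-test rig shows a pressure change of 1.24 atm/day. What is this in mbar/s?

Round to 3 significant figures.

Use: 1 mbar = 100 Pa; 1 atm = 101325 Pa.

1.24 atm/day × 101325 Pa/atm ÷ 86400 s/day = 1.4542 Pa/s
1.4542 Pa/s ÷ 100 Pa/mbar = 0.014542 mbar/s

0.0145 mbar/s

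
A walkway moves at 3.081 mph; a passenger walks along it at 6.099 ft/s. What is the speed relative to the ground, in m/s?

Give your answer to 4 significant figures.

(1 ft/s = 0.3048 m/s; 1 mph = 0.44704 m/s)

3.081 mph × 0.44704 = 1.37733 m/s
6.099 ft/s × 0.3048 = 1.85898 m/s
Combined: 1.37733 + 1.85898 = 3.23631 m/s

3.236 m/s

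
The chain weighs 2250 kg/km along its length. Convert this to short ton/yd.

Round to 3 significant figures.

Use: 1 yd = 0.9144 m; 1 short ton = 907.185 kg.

2250 kg/km ÷ 1000 m/km = 2.25 kg/m
2.25 kg/m ÷ 907.185 kg/short ton × 0.9144 m/yd = 0.00226789 short ton/yd

0.00227 short ton/yd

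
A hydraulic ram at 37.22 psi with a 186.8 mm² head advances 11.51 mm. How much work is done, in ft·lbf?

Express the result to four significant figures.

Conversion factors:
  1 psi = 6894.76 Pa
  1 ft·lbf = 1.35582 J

0.4070 ft·lbf

37.22 psi → 256623 Pa
186.8 mm² → 1.868×10⁻⁴ m²
F = P × A = 256623 × 1.868×10⁻⁴ = 47.9372 N
11.51 mm → 0.01151 m
W = F × d = 47.9372 × 0.01151 = 0.551757 J
In ft·lbf: 0.551757 / 1.35582 = 0.406954 ft·lbf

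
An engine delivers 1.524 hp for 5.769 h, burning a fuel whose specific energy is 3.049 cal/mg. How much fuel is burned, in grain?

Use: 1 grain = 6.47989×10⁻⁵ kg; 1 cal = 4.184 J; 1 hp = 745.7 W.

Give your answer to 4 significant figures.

1.524 hp → 1136.45 W
5.769 h → 20768.4 s
E = P × t = 1136.45 × 20768.4 = 2.36022×10⁷ J
3.049 cal/mg → 1.2757×10⁷ J/kg
m = E / e_s = 2.36022×10⁷ / 1.2757×10⁷ = 1.85014 kg
In grain: 1.85014 / 6.47989×10⁻⁵ = 28552 grain

2.855×10⁴ grain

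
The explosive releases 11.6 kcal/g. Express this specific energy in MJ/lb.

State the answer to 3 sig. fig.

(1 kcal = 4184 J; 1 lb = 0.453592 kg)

11.6 kcal/g × 4184 J/kcal ÷ 0.001 kg/g = 4.85344×10⁷ J/kg
4.85344×10⁷ J/kg ÷ 1000000 J/MJ × 0.453592 kg/lb = 22.0148 MJ/lb

22.0 MJ/lb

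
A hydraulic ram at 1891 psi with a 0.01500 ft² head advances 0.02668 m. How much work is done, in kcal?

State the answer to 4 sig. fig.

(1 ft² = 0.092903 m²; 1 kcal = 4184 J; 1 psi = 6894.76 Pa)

0.1159 kcal

1891 psi → 1.3038×10⁷ Pa
0.01500 ft² → 0.00139354 m²
F = P × A = 1.3038×10⁷ × 0.00139354 = 18169 N
W = F × d = 18169 × 0.02668 = 484.749 J
In kcal: 484.749 / 4184 = 0.115858 kcal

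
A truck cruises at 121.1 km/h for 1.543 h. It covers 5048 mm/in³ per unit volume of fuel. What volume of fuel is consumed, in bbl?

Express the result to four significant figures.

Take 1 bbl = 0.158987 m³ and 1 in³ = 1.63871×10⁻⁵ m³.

3.815 bbl

121.1 km/h → 33.6389 m/s
1.543 h → 5554.8 s
d = v × t = 33.6389 × 5554.8 = 186857 m
5048 mm/in³ → 308047 m/m³
V = d / (distance per unit fuel) = 186857 / 308047 = 0.606586 m³
In bbl: 0.606586 / 0.158987 = 3.81532 bbl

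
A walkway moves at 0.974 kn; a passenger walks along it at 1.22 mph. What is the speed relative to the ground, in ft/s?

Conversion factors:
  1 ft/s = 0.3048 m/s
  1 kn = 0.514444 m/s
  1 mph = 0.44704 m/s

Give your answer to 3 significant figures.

3.43 ft/s

0.974 kn × 0.514444 → 0.501068 m/s
1.22 mph × 0.44704 → 0.545389 m/s
Sum: 0.501068 + 0.545389 = 1.04646 m/s
In ft/s: 1.04646 / 0.3048 = 3.43327 ft/s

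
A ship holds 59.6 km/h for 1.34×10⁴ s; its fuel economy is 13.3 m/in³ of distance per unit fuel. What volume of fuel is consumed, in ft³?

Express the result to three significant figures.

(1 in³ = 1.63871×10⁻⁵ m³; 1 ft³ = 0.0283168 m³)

59.6 km/h → 16.5556 m/s
d = v × t = 16.5556 × 13400 = 221845 m
13.3 m/in³ → 811614 m/m³
V = d / (distance per unit fuel) = 221845 / 811614 = 0.273338 m³
In ft³: 0.273338 / 0.0283168 = 9.65286 ft³

9.65 ft³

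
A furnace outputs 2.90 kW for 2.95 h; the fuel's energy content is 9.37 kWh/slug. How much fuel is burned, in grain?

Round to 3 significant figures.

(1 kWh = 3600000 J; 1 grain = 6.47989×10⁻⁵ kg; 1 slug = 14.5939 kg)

2.90 kW → 2900 W
2.95 h → 10620 s
E = P × t = 2900 × 10620 = 3.0798×10⁷ J
9.37 kWh/slug → 2.31138×10⁶ J/kg
m = E / e_s = 3.0798×10⁷ / 2.31138×10⁶ = 13.3245 kg
In grain: 13.3245 / 6.47989×10⁻⁵ = 205628 grain

2.06×10⁵ grain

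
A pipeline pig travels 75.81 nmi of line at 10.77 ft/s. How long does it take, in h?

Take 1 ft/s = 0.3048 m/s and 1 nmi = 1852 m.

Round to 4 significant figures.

75.81 nmi × 1852 = 140400 m
10.77 ft/s × 0.3048 = 3.2827 m/s
t = d / v = 140400 m / 3.2827 m/s = 42769.7 s
42769.7 s ÷ (3600 s/h) = 11.8805 h

11.88 h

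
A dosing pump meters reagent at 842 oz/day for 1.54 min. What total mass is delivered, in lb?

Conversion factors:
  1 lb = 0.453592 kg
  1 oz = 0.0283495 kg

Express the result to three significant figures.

0.0563 lb

842 oz/day → 2.76276×10⁻⁴ kg/s
1.54 min → 92.4 s
m = ṁ × t = 2.76276×10⁻⁴ × 92.4 = 0.0255279 kg
In lb: 0.0255279 / 0.453592 = 0.0562794 lb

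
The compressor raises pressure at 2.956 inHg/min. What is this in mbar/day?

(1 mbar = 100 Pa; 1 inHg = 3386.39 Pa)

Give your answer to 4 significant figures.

1.441×10⁵ mbar/day

2.956 inHg/min × 3386.39 Pa/inHg ÷ 60 s/min = 166.836 Pa/s
166.836 Pa/s ÷ 100 Pa/mbar × 86400 s/day = 144146 mbar/day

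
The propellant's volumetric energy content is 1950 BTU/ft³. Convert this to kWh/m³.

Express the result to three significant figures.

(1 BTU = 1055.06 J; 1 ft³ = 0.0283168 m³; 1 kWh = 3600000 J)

1950 BTU/ft³ × 1055.06 J/BTU ÷ 0.0283168 m³/ft³ = 7.26553×10⁷ J/m³
7.26553×10⁷ J/m³ ÷ 3600000 J/kWh = 20.182 kWh/m³

20.2 kWh/m³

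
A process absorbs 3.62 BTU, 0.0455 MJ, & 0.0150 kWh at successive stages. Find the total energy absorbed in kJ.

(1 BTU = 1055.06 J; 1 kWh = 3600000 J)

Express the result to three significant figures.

3.62 BTU × 1055.06 = 3819.32 J
0.0455 MJ × 1000000 = 45500 J
0.0150 kWh × 3600000 = 54000 J
Sum: 3819.32 + 45500 + 54000 = 103319 J
In kJ: 103319 / 1000 = 103.319 kJ

103 kJ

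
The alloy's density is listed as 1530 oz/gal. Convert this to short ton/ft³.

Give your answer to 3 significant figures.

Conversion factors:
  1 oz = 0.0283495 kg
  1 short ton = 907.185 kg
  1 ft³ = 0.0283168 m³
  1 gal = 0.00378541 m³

1530 oz/gal × 0.0283495 kg/oz ÷ 0.00378541 m³/gal = 11458.4 kg/m³
11458.4 kg/m³ ÷ 907.185 kg/short ton × 0.0283168 m³/ft³ = 0.357662 short ton/ft³

0.358 short ton/ft³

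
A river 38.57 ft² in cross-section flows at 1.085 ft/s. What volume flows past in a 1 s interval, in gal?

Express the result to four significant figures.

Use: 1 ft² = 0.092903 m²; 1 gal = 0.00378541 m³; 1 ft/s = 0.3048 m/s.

1.085 ft/s × 0.3048 = 0.330708 m/s
38.57 ft² × 0.092903 = 3.58327 m²
V = v × A × t = 0.330708 m/s × 3.58327 m² × 1 s = 1.18502 m³
1.18502 m³ ÷ (0.00378541 m³/gal) = 313.049 gal

313.0 gal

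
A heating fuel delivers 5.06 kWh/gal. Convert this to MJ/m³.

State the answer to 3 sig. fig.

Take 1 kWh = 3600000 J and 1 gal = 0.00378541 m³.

4810 MJ/m³

5.06 kWh/gal × 3600000 J/kWh ÷ 0.00378541 m³/gal = 4.81216×10⁹ J/m³
4.81216×10⁹ J/m³ ÷ 1000000 J/MJ = 4812.16 MJ/m³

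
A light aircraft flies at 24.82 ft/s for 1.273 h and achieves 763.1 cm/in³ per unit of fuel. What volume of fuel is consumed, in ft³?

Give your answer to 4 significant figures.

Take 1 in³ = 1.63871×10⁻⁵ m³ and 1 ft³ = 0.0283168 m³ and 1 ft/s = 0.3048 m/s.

2.629 ft³

24.82 ft/s → 7.56514 m/s
1.273 h → 4582.8 s
d = v × t = 7.56514 × 4582.8 = 34669.5 m
763.1 cm/in³ → 465671 m/m³
V = d / (distance per unit fuel) = 34669.5 / 465671 = 0.0744506 m³
In ft³: 0.0744506 / 0.0283168 = 2.6292 ft³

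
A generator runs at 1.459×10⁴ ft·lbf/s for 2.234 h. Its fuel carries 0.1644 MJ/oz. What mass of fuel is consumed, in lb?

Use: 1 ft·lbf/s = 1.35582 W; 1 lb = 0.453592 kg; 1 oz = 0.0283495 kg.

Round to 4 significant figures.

60.48 lb

1.459×10⁴ ft·lbf/s → 19781.4 W
2.234 h → 8042.4 s
E = P × t = 19781.4 × 8042.4 = 1.5909×10⁸ J
0.1644 MJ/oz → 5.79904×10⁶ J/kg
m = E / e_s = 1.5909×10⁸ / 5.79904×10⁶ = 27.4339 kg
In lb: 27.4339 / 0.453592 = 60.4814 lb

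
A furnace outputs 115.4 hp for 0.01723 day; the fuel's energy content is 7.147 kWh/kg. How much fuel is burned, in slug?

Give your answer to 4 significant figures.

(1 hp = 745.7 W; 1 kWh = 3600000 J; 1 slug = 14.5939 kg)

0.3412 slug

115.4 hp → 86053.8 W
0.01723 day → 1488.67 s
E = P × t = 86053.8 × 1488.67 = 1.28106×10⁸ J
7.147 kWh/kg → 2.57292×10⁷ J/kg
m = E / e_s = 1.28106×10⁸ / 2.57292×10⁷ = 4.97901 kg
In slug: 4.97901 / 14.5939 = 0.341171 slug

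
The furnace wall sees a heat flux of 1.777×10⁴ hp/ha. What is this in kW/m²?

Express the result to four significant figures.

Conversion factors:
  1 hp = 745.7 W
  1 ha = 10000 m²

1.325 kW/m²

1.777×10⁴ hp/ha × 745.7 W/hp ÷ 10000 m²/ha = 1325.11 W/m²
1325.11 W/m² ÷ 1000 W/kW = 1.32511 kW/m²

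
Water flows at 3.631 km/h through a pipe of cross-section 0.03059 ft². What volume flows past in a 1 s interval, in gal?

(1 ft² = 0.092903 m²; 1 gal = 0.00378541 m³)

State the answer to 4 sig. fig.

0.7572 gal

3.631 km/h × (1/3.6) = 1.00861 m/s
0.03059 ft² × 0.092903 = 0.0028419 m²
V = v × A × t = 1.00861 m/s × 0.0028419 m² × 1 s = 0.00286637 m³
0.00286637 m³ ÷ (0.00378541 m³/gal) = 0.757215 gal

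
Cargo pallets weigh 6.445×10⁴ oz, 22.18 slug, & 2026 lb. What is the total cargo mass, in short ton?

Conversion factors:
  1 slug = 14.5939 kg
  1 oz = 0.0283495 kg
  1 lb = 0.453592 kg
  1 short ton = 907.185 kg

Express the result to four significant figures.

3.384 short ton

6.445×10⁴ oz × 0.0283495 = 1827.13 kg
22.18 slug × 14.5939 = 323.693 kg
2026 lb × 0.453592 = 918.977 kg
Sum: 1827.13 + 323.693 + 918.977 = 3069.8 kg
In short ton: 3069.8 / 907.185 = 3.38387 short ton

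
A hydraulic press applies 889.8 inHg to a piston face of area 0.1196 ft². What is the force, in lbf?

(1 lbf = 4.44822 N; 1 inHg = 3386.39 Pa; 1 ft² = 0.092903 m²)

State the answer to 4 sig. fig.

889.8 inHg × 3386.39 = 3.01321×10⁶ Pa
0.1196 ft² × 0.092903 = 0.0111112 m²
F = P × A = 3.01321×10⁶ Pa × 0.0111112 m² = 33480.4 N
33480.4 N ÷ (4.44822 N/lbf) = 7526.7 lbf

7527 lbf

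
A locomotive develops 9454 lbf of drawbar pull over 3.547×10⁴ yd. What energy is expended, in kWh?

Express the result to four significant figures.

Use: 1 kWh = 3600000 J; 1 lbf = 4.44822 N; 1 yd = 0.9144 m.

9454 lbf × 4.44822 = 42053.5 N
3.547×10⁴ yd × 0.9144 = 32433.8 m
W = F × d = 42053.5 N × 32433.8 m = 1.36395×10⁹ J
1.36395×10⁹ J ÷ (3600000 J/kWh) = 378.875 kWh

378.9 kWh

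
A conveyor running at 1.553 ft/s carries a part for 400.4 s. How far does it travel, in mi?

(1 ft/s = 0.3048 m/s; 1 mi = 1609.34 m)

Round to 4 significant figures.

0.1178 mi

1.553 ft/s × 0.3048 → 0.473354 m/s
d = v × t = 0.473354 m/s × 400.4 s = 189.531 m
189.531 m ÷ (1609.34 m/mi) = 0.117769 mi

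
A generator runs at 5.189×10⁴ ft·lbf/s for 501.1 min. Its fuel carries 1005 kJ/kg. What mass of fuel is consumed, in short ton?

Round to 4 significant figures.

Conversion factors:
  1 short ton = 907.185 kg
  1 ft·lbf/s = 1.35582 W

5.189×10⁴ ft·lbf/s → 70353.5 W
501.1 min → 30066 s
E = P × t = 70353.5 × 30066 = 2.11525×10⁹ J
1005 kJ/kg → 1.005×10⁶ J/kg
m = E / e_s = 2.11525×10⁹ / 1.005×10⁶ = 2104.73 kg
In short ton: 2104.73 / 907.185 = 2.32007 short ton

2.320 short ton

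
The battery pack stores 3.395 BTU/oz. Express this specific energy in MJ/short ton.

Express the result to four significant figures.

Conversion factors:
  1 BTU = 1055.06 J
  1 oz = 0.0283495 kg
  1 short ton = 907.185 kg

114.6 MJ/short ton

3.395 BTU/oz × 1055.06 J/BTU ÷ 0.0283495 kg/oz = 126349 J/kg
126349 J/kg ÷ 1000000 J/MJ × 907.185 kg/short ton = 114.622 MJ/short ton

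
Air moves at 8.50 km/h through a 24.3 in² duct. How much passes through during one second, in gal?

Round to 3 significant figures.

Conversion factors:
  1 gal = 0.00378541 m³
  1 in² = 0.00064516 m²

9.78 gal

8.50 km/h × (1/3.6) = 2.36111 m/s
24.3 in² × 0.00064516 = 0.0156774 m²
V = v × A × t = 2.36111 m/s × 0.0156774 m² × 1 s = 0.0370161 m³
0.0370161 m³ ÷ (0.00378541 m³/gal) = 9.77862 gal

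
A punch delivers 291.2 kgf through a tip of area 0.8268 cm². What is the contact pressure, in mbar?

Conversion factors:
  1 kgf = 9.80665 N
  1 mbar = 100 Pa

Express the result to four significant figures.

3.454×10⁵ mbar

291.2 kgf × 9.80665 = 2855.7 N
0.8268 cm² × 0.0001 = 8.268×10⁻⁵ m²
P = F / A = 2855.7 N / 8.268×10⁻⁵ m² = 3.45392×10⁷ Pa
3.45392×10⁷ Pa ÷ (100 Pa/mbar) = 345392 mbar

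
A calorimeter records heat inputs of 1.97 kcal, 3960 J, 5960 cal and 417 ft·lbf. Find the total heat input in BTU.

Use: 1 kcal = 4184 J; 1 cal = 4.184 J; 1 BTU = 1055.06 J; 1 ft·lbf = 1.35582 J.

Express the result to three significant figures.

1.97 kcal × 4184 = 8242.48 J
3960 J (already J)
5960 cal × 4.184 = 24936.6 J
417 ft·lbf × 1.35582 = 565.377 J
Total: 8242.48 + 3960 + 24936.6 + 565.377 = 37704.5 J
In BTU: 37704.5 / 1055.06 = 35.7368 BTU

35.7 BTU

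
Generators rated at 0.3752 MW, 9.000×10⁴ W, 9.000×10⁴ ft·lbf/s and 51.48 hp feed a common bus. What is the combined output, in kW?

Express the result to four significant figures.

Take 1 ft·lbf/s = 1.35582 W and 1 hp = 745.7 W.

625.6 kW

0.3752 MW × 1000000 = 375200 W
9.000×10⁴ W (already W)
9.000×10⁴ ft·lbf/s × 1.35582 = 122024 W
51.48 hp × 745.7 = 38388.6 W
Sum: 375200 + 90000 + 122024 + 38388.6 = 625613 W
In kW: 625613 / 1000 = 625.613 kW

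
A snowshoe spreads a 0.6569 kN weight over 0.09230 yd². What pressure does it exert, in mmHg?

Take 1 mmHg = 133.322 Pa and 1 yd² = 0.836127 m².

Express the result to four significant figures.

63.84 mmHg

0.6569 kN × 1000 = 656.9 N
0.09230 yd² × 0.836127 = 0.0771745 m²
P = F / A = 656.9 N / 0.0771745 m² = 8511.88 Pa
8511.88 Pa ÷ (133.322 Pa/mmHg) = 63.8445 mmHg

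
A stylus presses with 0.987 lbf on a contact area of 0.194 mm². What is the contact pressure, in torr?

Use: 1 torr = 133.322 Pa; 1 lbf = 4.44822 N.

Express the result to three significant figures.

0.987 lbf × 4.44822 = 4.39039 N
0.194 mm² × 10⁻⁶ = 1.94×10⁻⁷ m²
P = F / A = 4.39039 N / 1.94×10⁻⁷ m² = 2.26309×10⁷ Pa
2.26309×10⁷ Pa ÷ (133.322 Pa/torr) = 169746 torr

1.70×10⁵ torr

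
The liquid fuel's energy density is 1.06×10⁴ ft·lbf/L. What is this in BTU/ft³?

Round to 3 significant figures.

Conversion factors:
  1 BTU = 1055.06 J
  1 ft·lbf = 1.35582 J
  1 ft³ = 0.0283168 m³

1.06×10⁴ ft·lbf/L × 1.35582 J/ft·lbf ÷ 0.001 m³/L = 1.43717×10⁷ J/m³
1.43717×10⁷ J/m³ ÷ 1055.06 J/BTU × 0.0283168 m³/ft³ = 385.723 BTU/ft³

386 BTU/ft³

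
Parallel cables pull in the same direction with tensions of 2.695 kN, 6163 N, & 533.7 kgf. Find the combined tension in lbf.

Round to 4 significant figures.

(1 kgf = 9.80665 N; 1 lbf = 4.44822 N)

3168 lbf

2.695 kN × 1000 → 2695 N
6163 N (already N)
533.7 kgf × 9.80665 → 5233.81 N
Combined: 2695 + 6163 + 5233.81 = 14091.8 N
In lbf: 14091.8 / 4.44822 = 3167.96 lbf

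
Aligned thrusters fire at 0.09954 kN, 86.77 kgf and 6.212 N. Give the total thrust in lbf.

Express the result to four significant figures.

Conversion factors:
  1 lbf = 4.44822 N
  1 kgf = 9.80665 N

0.09954 kN × 1000 = 99.54 N
86.77 kgf × 9.80665 = 850.923 N
6.212 N (already N)
Sum: 99.54 + 850.923 + 6.212 = 956.675 N
In lbf: 956.675 / 4.44822 = 215.069 lbf

215.1 lbf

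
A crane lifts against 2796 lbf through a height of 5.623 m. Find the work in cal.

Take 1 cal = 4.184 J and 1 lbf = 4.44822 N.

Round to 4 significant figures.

2796 lbf × 4.44822 = 12437.2 N
W = F × d = 12437.2 N × 5.623 m = 69934.4 J
69934.4 J ÷ (4.184 J/cal) = 16714.7 cal

1.671×10⁴ cal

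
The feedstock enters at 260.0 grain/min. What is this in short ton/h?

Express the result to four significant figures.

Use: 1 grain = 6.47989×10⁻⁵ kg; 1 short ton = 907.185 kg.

260.0 grain/min × 6.47989×10⁻⁵ kg/grain ÷ 60 s/min = 2.80795×10⁻⁴ kg/s
2.80795×10⁻⁴ kg/s ÷ 907.185 kg/short ton × 3600 s/h = 0.00111428 short ton/h

0.001114 short ton/h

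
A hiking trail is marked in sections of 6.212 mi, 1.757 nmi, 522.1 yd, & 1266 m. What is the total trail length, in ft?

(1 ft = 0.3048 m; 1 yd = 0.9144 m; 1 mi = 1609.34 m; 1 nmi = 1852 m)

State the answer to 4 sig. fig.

6.212 mi × 1609.34 = 9997.22 m
1.757 nmi × 1852 = 3253.96 m
522.1 yd × 0.9144 = 477.408 m
1266 m (already m)
Sum: 9997.22 + 3253.96 + 477.408 + 1266 = 14994.6 m
In ft: 14994.6 / 0.3048 = 49194.9 ft

4.919×10⁴ ft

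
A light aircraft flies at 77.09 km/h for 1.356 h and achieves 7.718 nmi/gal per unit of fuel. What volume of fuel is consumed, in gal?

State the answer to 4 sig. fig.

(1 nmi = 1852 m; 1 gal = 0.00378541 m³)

7.313 gal

77.09 km/h → 21.4139 m/s
1.356 h → 4881.6 s
d = v × t = 21.4139 × 4881.6 = 104534 m
7.718 nmi/gal → 3.77601×10⁶ m/m³
V = d / (distance per unit fuel) = 104534 / 3.77601×10⁶ = 0.0276837 m³
In gal: 0.0276837 / 0.00378541 = 7.31326 gal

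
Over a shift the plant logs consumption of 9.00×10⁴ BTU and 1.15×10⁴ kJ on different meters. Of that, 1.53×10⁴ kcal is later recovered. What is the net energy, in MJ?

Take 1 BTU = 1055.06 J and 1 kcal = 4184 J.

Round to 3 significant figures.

42.4 MJ

9.00×10⁴ BTU × 1055.06 = 9.49554×10⁷ J
1.15×10⁴ kJ × 1000 = 1.15×10⁷ J
1.53×10⁴ kcal × 4184 = 6.40152×10⁷ J
Result: 9.49554×10⁷ + 1.15×10⁷ − 6.40152×10⁷ = 4.24402×10⁷ J
In MJ: 4.24402×10⁷ / 1000000 = 42.4402 MJ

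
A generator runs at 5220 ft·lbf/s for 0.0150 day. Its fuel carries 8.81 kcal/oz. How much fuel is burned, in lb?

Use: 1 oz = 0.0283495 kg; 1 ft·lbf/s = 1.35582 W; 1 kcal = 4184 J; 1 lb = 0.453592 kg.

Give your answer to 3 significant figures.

5220 ft·lbf/s → 7077.38 W
0.0150 day → 1296 s
E = P × t = 7077.38 × 1296 = 9.17228×10⁶ J
8.81 kcal/oz → 1.30024×10⁶ J/kg
m = E / e_s = 9.17228×10⁶ / 1.30024×10⁶ = 7.0543 kg
In lb: 7.0543 / 0.453592 = 15.5521 lb

15.6 lb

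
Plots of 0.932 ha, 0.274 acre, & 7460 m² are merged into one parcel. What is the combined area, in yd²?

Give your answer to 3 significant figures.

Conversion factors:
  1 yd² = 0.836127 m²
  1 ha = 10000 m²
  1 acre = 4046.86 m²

2.14×10⁴ yd²

0.932 ha × 10000 → 9320 m²
0.274 acre × 4046.86 → 1108.84 m²
7460 m² (already m²)
Sum: 9320 + 1108.84 + 7460 = 17888.8 m²
In yd²: 17888.8 / 0.836127 = 21394.8 yd²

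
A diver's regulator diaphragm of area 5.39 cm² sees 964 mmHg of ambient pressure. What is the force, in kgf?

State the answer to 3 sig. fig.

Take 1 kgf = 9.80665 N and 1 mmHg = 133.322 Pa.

964 mmHg × 133.322 = 128522 Pa
5.39 cm² × 0.0001 = 5.39×10⁻⁴ m²
F = P × A = 128522 Pa × 5.39×10⁻⁴ m² = 69.2734 N
69.2734 N ÷ (9.80665 N/kgf) = 7.06392 kgf

7.06 kgf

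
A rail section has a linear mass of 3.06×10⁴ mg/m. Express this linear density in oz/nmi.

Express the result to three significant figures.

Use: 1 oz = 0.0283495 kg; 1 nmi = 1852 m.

3.06×10⁴ mg/m × 10⁻⁶ kg/mg = 0.0306 kg/m
0.0306 kg/m ÷ 0.0283495 kg/oz × 1852 m/nmi = 1999.02 oz/nmi

2000 oz/nmi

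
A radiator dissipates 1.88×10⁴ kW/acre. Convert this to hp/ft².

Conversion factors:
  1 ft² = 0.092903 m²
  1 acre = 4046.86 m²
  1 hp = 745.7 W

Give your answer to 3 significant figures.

1.88×10⁴ kW/acre × 1000 W/kW ÷ 4046.86 m²/acre = 4645.58 W/m²
4645.58 W/m² ÷ 745.7 W/hp × 0.092903 m²/ft² = 0.578769 hp/ft²

0.579 hp/ft²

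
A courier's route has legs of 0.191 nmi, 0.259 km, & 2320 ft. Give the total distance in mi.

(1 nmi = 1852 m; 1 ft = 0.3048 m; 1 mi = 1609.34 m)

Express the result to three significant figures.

0.820 mi

0.191 nmi × 1852 = 353.732 m
0.259 km × 1000 = 259 m
2320 ft × 0.3048 = 707.136 m
Combined: 353.732 + 259 + 707.136 = 1319.87 m
In mi: 1319.87 / 1609.34 = 0.820131 mi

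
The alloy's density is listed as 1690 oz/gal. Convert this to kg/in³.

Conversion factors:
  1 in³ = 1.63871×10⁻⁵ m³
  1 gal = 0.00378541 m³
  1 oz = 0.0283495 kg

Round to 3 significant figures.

1690 oz/gal × 0.0283495 kg/oz ÷ 0.00378541 m³/gal = 12656.7 kg/m³
12656.7 kg/m³ × 1.63871×10⁻⁵ m³/in³ = 0.207407 kg/in³

0.207 kg/in³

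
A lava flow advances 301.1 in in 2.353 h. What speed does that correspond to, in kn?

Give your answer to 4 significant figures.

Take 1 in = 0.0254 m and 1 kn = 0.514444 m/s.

301.1 in × 0.0254 = 7.64794 m
2.353 h × 3600 = 8470.8 s
v = d / t = 7.64794 m / 8470.8 s = 9.02859×10⁻⁴ m/s
9.02859×10⁻⁴ m/s ÷ (0.514444 m/s/kn) = 0.00175502 kn

0.001755 kn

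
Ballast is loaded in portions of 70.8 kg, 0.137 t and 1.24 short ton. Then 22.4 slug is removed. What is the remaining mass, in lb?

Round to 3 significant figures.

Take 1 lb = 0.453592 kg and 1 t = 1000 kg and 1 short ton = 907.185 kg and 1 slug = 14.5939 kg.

2220 lb

70.8 kg (already kg)
0.137 t × 1000 = 137 kg
1.24 short ton × 907.185 = 1124.91 kg
22.4 slug × 14.5939 = 326.903 kg
Net: 70.8 + 137 + 1124.91 − 326.903 = 1005.81 kg
In lb: 1005.81 / 0.453592 = 2217.43 lb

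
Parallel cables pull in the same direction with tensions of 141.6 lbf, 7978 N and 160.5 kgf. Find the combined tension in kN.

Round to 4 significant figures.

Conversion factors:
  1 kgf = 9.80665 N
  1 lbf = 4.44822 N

10.18 kN

141.6 lbf × 4.44822 → 629.868 N
7978 N (already N)
160.5 kgf × 9.80665 → 1573.97 N
Total: 629.868 + 7978 + 1573.97 = 10181.8 N
In kN: 10181.8 / 1000 = 10.1818 kN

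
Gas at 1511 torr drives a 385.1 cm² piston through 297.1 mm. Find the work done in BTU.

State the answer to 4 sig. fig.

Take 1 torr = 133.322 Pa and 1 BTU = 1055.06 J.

2.185 BTU

1511 torr → 201450 Pa
385.1 cm² → 0.03851 m²
F = P × A = 201450 × 0.03851 = 7757.84 N
297.1 mm → 0.2971 m
W = F × d = 7757.84 × 0.2971 = 2304.85 J
In BTU: 2304.85 / 1055.06 = 2.18457 BTU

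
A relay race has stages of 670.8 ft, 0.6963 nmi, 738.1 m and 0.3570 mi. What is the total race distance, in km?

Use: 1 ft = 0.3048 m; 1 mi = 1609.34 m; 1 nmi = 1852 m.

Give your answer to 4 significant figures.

2.807 km

670.8 ft × 0.3048 → 204.46 m
0.6963 nmi × 1852 → 1289.55 m
738.1 m (already m)
0.3570 mi × 1609.34 → 574.534 m
Total: 204.46 + 1289.55 + 738.1 + 574.534 = 2806.64 m
In km: 2806.64 / 1000 = 2.80664 km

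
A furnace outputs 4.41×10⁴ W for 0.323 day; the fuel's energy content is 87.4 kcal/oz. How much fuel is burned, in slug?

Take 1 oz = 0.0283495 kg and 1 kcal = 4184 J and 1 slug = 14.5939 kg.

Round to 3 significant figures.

6.54 slug

0.323 day → 27907.2 s
E = P × t = 44100 × 27907.2 = 1.23071×10⁹ J
87.4 kcal/oz → 1.2899×10⁷ J/kg
m = E / e_s = 1.23071×10⁹ / 1.2899×10⁷ = 95.4113 kg
In slug: 95.4113 / 14.5939 = 6.53775 slug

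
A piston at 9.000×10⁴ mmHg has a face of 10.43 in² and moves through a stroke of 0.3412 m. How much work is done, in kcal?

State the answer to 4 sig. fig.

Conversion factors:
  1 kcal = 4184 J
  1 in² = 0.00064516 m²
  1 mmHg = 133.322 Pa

9.000×10⁴ mmHg → 1.1999×10⁷ Pa
10.43 in² → 0.00672902 m²
F = P × A = 1.1999×10⁷ × 0.00672902 = 80741.5 N
W = F × d = 80741.5 × 0.3412 = 27549 J
In kcal: 27549 / 4184 = 6.58437 kcal

6.584 kcal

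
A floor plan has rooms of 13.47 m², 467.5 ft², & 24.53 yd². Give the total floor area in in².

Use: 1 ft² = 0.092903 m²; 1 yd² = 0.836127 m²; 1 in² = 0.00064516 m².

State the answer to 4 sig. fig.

13.47 m² (already m²)
467.5 ft² × 0.092903 → 43.4322 m²
24.53 yd² × 0.836127 → 20.5102 m²
Sum: 13.47 + 43.4322 + 20.5102 = 77.4124 m²
In in²: 77.4124 / 0.00064516 = 119989 in²

1.200×10⁵ in²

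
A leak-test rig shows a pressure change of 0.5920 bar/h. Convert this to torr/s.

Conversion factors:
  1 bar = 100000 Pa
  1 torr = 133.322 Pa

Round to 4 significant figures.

0.5920 bar/h × 100000 Pa/bar ÷ 3600 s/h = 16.4444 Pa/s
16.4444 Pa/s ÷ 133.322 Pa/torr = 0.123343 torr/s

0.1233 torr/s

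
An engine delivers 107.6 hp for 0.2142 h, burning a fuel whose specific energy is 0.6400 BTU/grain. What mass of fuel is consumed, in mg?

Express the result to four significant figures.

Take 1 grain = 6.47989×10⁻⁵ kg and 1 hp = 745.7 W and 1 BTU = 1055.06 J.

5.938×10⁶ mg

107.6 hp → 80237.3 W
0.2142 h → 771.12 s
E = P × t = 80237.3 × 771.12 = 6.18726×10⁷ J
0.6400 BTU/grain → 1.04205×10⁷ J/kg
m = E / e_s = 6.18726×10⁷ / 1.04205×10⁷ = 5.93758 kg
In mg: 5.93758 / 10⁻⁶ = 5.93758×10⁶ mg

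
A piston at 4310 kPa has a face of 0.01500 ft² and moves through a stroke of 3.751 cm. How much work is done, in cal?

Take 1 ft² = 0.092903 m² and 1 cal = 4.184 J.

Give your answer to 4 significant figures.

4310 kPa → 4.31×10⁶ Pa
0.01500 ft² → 0.00139354 m²
F = P × A = 4.31×10⁶ × 0.00139354 = 6006.16 N
3.751 cm → 0.03751 m
W = F × d = 6006.16 × 0.03751 = 225.291 J
In cal: 225.291 / 4.184 = 53.8458 cal

53.85 cal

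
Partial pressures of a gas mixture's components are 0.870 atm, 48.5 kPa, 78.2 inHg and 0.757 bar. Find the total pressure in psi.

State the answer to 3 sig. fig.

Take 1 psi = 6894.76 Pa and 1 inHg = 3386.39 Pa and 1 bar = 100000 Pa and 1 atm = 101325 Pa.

69.2 psi

0.870 atm × 101325 = 88152.8 Pa
48.5 kPa × 1000 = 48500 Pa
78.2 inHg × 3386.39 = 264816 Pa
0.757 bar × 100000 = 75700 Pa
Total: 88152.8 + 48500 + 264816 + 75700 = 477169 Pa
In psi: 477169 / 6894.76 = 69.2075 psi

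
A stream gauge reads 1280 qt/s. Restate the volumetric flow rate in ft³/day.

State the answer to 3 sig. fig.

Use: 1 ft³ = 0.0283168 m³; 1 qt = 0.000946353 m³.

3.70×10⁶ ft³/day

1280 qt/s × 0.000946353 m³/qt = 1.21133 m³/s
1.21133 m³/s ÷ 0.0283168 m³/ft³ × 86400 s/day = 3.696×10⁶ ft³/day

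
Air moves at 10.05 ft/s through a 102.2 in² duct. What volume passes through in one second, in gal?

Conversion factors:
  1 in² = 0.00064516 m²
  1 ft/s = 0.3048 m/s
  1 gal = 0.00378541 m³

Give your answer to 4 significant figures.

10.05 ft/s × 0.3048 → 3.06324 m/s
102.2 in² × 0.00064516 → 0.0659354 m²
V = v × A × t = 3.06324 m/s × 0.0659354 m² × 1 s = 0.201976 m³
0.201976 m³ ÷ (0.00378541 m³/gal) = 53.3564 gal

53.36 gal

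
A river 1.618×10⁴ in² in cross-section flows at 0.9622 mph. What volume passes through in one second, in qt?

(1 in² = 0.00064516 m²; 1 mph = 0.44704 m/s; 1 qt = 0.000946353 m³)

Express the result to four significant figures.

4745 qt

0.9622 mph × 0.44704 → 0.430142 m/s
1.618×10⁴ in² × 0.00064516 → 10.4387 m²
V = v × A × t = 0.430142 m/s × 10.4387 m² × 1 s = 4.49012 m³
4.49012 m³ ÷ (0.000946353 m³/qt) = 4744.66 qt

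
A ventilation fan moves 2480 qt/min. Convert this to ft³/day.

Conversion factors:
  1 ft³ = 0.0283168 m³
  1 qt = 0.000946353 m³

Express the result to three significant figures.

1.19×10⁵ ft³/day

2480 qt/min × 0.000946353 m³/qt ÷ 60 s/min = 0.0391159 m³/s
0.0391159 m³/s ÷ 0.0283168 m³/ft³ × 86400 s/day = 119350 ft³/day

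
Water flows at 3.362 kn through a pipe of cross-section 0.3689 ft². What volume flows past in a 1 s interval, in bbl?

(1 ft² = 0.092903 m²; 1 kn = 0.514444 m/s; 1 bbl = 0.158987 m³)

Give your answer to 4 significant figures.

0.3728 bbl

3.362 kn × 0.514444 → 1.72956 m/s
0.3689 ft² × 0.092903 → 0.0342719 m²
V = v × A × t = 1.72956 m/s × 0.0342719 m² × 1 s = 0.0592753 m³
0.0592753 m³ ÷ (0.158987 m³/bbl) = 0.372831 bbl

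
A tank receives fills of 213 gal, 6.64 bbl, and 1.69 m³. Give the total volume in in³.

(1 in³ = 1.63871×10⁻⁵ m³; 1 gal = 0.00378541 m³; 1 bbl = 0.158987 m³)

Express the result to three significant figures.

213 gal × 0.00378541 = 0.806292 m³
6.64 bbl × 0.158987 = 1.05567 m³
1.69 m³ (already m³)
Total: 0.806292 + 1.05567 + 1.69 = 3.55196 m³
In in³: 3.55196 / 1.63871×10⁻⁵ = 216753 in³

2.17×10⁵ in³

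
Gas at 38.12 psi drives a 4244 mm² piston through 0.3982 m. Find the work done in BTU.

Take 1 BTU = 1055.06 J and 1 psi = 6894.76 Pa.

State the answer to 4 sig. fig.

38.12 psi → 262828 Pa
4244 mm² → 0.004244 m²
F = P × A = 262828 × 0.004244 = 1115.44 N
W = F × d = 1115.44 × 0.3982 = 444.168 J
In BTU: 444.168 / 1055.06 = 0.420988 BTU

0.4210 BTU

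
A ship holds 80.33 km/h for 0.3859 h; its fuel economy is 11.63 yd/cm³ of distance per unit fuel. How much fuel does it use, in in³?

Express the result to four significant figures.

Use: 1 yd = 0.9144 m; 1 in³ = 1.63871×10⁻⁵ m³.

80.33 km/h → 22.3139 m/s
0.3859 h → 1389.24 s
d = v × t = 22.3139 × 1389.24 = 30999.4 m
11.63 yd/cm³ → 1.06345×10⁷ m/m³
V = d / (distance per unit fuel) = 30999.4 / 1.06345×10⁷ = 0.00291498 m³
In in³: 0.00291498 / 1.63871×10⁻⁵ = 177.883 in³

177.9 in³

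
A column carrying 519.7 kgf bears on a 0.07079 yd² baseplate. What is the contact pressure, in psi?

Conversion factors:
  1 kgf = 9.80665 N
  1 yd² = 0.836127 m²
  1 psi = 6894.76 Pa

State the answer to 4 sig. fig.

519.7 kgf × 9.80665 = 5096.52 N
0.07079 yd² × 0.836127 = 0.0591894 m²
P = F / A = 5096.52 N / 0.0591894 m² = 86105.3 Pa
86105.3 Pa ÷ (6894.76 Pa/psi) = 12.4885 psi

12.49 psi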